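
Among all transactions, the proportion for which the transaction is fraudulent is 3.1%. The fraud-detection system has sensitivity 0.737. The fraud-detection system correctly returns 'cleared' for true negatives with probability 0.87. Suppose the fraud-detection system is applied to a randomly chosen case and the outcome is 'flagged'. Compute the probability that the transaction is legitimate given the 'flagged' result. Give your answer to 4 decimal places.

Let H be the event that the transaction is fraudulent. P(H) = 0.031, so P(¬H) = 0.969. With E the 'flagged' result, P(E|H) = 0.737 and P(E|¬H) = 0.13.
P(E) = 0.737·0.031 + 0.13·0.969 = 0.022847 + 0.12597 = 0.14882.
By Bayes' theorem, P(H|E) = 0.022847 / 0.14882 = 0.1535. Hence P(¬H|E) = 1 − 0.1535 = 0.8465.

P(¬H | E) ≈ 0.8465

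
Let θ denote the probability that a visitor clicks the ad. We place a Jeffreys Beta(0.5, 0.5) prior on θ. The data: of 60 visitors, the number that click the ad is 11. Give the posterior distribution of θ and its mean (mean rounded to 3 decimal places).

Posterior: Beta(11.5, 49.5); mean ≈ 0.189

Observing 11 successes and 49 failures updates Beta(0.5, 0.5) by adding the success and failure counts to the two shape parameters: α = 0.5+11 = 11.5, β = 0.5+49 = 49.5.
Posterior mean = α/(α+β) = 11.5/61 = 0.189.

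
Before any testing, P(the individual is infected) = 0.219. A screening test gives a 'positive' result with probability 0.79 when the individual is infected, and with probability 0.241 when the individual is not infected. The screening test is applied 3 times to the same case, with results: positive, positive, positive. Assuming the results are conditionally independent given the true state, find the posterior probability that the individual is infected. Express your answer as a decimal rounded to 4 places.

With H the event that the individual is infected, the joint likelihood of the observed sequence is P(data|H) = 0.79·0.79·0.79 = 0.49304 and P(data|¬H) = 0.241·0.241·0.241 = 0.013998.
Bayes: P(H|data) = 0.219·0.49304 / (0.219·0.49304 + 0.781·0.013998) = 0.10798/0.11891 = 0.9081.

Posterior P(H) ≈ 0.9081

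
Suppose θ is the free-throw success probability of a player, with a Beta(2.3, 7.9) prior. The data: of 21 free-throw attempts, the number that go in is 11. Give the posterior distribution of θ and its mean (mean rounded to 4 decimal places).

Observing 11 successes and 10 failures updates Beta(2.3, 7.9) by adding the success and failure counts to the two shape parameters: α = 2.3+11 = 13.3, β = 7.9+10 = 17.9.
E[θ | data] = 13.3/(13.3+17.9) = 0.4263.

Posterior: Beta(13.3, 17.9); mean ≈ 0.4263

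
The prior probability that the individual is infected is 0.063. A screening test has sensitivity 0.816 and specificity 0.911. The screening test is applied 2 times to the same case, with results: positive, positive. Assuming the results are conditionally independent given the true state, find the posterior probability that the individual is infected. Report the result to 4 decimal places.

Posterior P(H) ≈ 0.8497

Let H be the event that the individual is infected; start with P(H) = 0.063. P('positive'|H) = 0.816, P('positive'|¬H) = 0.089.
Update on result 1 ('positive'): P(H) ← 0.816·0.0630 / (0.816·0.0630 + 0.089·0.9370) = 0.051408/0.13480 = 0.3814.
Update on result 2 ('positive'): P(H) ← 0.816·0.3814 / (0.816·0.3814 + 0.089·0.6186) = 0.31119/0.36625 = 0.8497.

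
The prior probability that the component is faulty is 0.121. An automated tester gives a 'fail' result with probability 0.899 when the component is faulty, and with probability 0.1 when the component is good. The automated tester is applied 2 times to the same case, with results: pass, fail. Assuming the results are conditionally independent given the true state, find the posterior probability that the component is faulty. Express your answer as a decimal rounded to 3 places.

Let H be the event that the component is faulty; start with P(H) = 0.121. P('fail'|H) = 0.899, P('fail'|¬H) = 0.1.
Update on result 1 ('pass'): P(H) ← 0.101·0.1210 / (0.101·0.1210 + 0.9·0.8790) = 0.012221/0.80332 = 0.0152.
Update on result 2 ('fail'): P(H) ← 0.899·0.0152 / (0.899·0.0152 + 0.1·0.9848) = 0.013677/0.11216 = 0.1219.

Posterior P(H) ≈ 0.122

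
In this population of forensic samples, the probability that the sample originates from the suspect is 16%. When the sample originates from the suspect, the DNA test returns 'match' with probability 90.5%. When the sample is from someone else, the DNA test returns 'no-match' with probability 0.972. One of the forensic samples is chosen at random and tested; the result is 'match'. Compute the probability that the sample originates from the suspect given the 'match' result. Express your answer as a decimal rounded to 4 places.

P(H | E) ≈ 0.8603

Let H be the event that the sample originates from the suspect. P(H) = 0.16, so P(¬H) = 0.84. With E the 'match' result, P(E|H) = 0.905 and P(E|¬H) = 0.028.
P(E) = 0.905·0.16 + 0.028·0.84 = 0.14480 + 0.023520 = 0.16832.
By Bayes' theorem, P(H|E) = 0.14480 / 0.16832 = 0.8603.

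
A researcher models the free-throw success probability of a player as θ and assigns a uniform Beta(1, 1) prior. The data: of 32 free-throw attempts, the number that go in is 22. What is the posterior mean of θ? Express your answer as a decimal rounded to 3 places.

Posterior mean ≈ 0.676

Observing 22 successes and 10 failures updates Beta(1, 1) by adding the success and failure counts to the two shape parameters: α = 1+22 = 23, β = 1+10 = 11.
E[θ | data] = 23/(23+11) = 0.676.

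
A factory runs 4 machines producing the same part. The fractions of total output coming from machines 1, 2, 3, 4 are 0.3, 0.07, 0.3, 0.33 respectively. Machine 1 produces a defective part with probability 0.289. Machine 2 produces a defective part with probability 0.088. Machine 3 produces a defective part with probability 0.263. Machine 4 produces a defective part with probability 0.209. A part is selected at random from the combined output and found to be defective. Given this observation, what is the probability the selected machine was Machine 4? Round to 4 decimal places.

Posterior probability ≈ 0.2865

Tabulate prior·likelihood by source: [1] prior 0.3, lik 0.289, product 0.08670; [2] prior 0.07, lik 0.088, product 0.006160; [3] prior 0.3, lik 0.263, product 0.07890; [4] prior 0.33, lik 0.209, product 0.06897.
Normalizing constant = 0.24073; the posterior for Machine 4 is its product over the sum, 0.06897/0.24073 = 0.2865.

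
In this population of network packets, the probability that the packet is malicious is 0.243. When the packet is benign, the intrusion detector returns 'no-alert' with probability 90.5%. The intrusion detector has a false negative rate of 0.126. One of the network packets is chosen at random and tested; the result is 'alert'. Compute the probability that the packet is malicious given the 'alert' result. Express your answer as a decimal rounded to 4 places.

Write H for 'the packet is malicious'. Prior odds H:¬H = 0.243/0.757 = 0.32100. For the 'alert' outcome, the likelihood ratio is 0.874/0.095 = 9.2000.
Posterior odds = 0.32100 × 9.2000 = 2.9532, so P(H|E) = 2.9532/(1+2.9532) = 0.7470.

P(H | E) ≈ 0.7470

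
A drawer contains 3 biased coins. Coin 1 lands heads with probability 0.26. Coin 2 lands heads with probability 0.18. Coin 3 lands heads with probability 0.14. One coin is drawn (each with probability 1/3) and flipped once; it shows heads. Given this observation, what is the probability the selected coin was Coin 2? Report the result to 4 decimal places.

Posterior probability ≈ 0.3103

P(heads|C1) = 0.26; P(heads|C2) = 0.18; P(heads|C3) = 0.14.
Prior × likelihood for each source: 0.333333·0.26=0.08667, 0.333333·0.18=0.06000, 0.333333·0.14=0.04667. Summing gives P(heads) = 0.19333.
P(Coin 2 | heads) = 0.06000 / 0.19333 = 0.3103.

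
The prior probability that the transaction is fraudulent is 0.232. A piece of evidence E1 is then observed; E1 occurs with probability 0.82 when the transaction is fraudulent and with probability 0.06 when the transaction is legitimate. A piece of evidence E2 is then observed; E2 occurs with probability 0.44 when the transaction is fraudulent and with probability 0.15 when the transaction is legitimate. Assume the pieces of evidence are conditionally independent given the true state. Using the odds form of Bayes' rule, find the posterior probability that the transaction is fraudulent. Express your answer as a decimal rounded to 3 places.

Posterior probability ≈ 0.924

Prior odds = 0.232/(1−0.232) = 0.30208. In log-odds, ln(0.30208) = -1.1971.
Add log likelihood ratios: ln(13.667) + ln(2.9333) = 3.6911.
Posterior log-odds = 2.4940, so posterior odds = exp(2.4940) = 12.110. Converting, P(H|E) = 12.110/13.110 = 0.924.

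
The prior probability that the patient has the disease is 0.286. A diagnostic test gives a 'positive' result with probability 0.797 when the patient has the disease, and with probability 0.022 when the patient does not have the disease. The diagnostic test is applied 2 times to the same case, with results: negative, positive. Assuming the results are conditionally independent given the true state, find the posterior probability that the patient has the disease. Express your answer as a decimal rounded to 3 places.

Let H be the event that the patient has the disease; start with P(H) = 0.286. P('positive'|H) = 0.797, P('positive'|¬H) = 0.022.
Update on result 1 ('negative'): P(H) ← 0.203·0.2860 / (0.203·0.2860 + 0.978·0.7140) = 0.058058/0.75635 = 0.0768.
Update on result 2 ('positive'): P(H) ← 0.797·0.0768 / (0.797·0.0768 + 0.022·0.9232) = 0.061178/0.081490 = 0.7508.

Posterior P(H) ≈ 0.751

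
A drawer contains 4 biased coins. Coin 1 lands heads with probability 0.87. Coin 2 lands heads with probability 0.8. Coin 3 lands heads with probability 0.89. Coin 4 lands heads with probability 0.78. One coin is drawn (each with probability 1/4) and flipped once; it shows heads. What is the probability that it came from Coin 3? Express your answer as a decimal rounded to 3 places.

Posterior probability ≈ 0.266

P(heads|C1) = 0.87; P(heads|C2) = 0.8; P(heads|C3) = 0.89; P(heads|C4) = 0.78.
Prior × likelihood for each source: 0.25·0.87=0.2175, 0.25·0.8=0.2000, 0.25·0.89=0.2225, 0.25·0.78=0.1950. Summing gives P(heads) = 0.83500.
P(Coin 3 | heads) = 0.2225 / 0.83500 = 0.266.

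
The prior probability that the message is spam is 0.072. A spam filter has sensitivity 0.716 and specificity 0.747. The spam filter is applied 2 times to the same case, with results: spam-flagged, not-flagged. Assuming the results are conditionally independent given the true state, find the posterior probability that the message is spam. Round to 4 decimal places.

Posterior P(H) ≈ 0.0770

With H the event that the message is spam, the joint likelihood of the observed sequence is P(data|H) = 0.716·0.284 = 0.20334 and P(data|¬H) = 0.253·0.747 = 0.18899.
Bayes: P(H|data) = 0.072·0.20334 / (0.072·0.20334 + 0.928·0.18899) = 0.014641/0.19002 = 0.0770.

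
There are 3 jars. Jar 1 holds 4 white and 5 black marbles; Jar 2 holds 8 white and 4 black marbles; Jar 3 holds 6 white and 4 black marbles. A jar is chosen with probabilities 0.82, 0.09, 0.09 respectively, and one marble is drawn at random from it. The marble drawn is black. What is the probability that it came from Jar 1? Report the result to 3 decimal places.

Posterior probability ≈ 0.873

P(black|Jar 1) = 0.5556; P(black|Jar 2) = 0.3333; P(black|Jar 3) = 0.4.
Prior × likelihood for each source: 0.82·0.5556=0.4556, 0.09·0.3333=0.03000, 0.09·0.4=0.03600. Summing gives P(black) = 0.52156.
P(Jar 1 | black) = 0.4556 / 0.52156 = 0.873.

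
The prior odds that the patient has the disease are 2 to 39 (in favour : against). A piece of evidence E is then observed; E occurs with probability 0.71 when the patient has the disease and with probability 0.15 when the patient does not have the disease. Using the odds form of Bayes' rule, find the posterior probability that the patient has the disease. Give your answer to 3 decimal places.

Prior odds = 2/39 = 0.051282. In log-odds, ln(0.051282) = -2.9704.
Add log likelihood ratio: ln(4.7333) = 1.5546.
Posterior log-odds = -1.4158, so posterior odds = exp(-1.4158) = 0.24274. Converting, P(H|E) = 0.24274/1.2427 = 0.195.

Posterior probability ≈ 0.195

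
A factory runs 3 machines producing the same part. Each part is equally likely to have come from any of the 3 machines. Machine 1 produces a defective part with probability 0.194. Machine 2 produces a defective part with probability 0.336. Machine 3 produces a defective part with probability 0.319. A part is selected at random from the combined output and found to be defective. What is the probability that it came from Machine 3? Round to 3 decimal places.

Posterior probability ≈ 0.376

Tabulate prior·likelihood by source: [1] prior 0.333333, lik 0.194, product 0.06467; [2] prior 0.333333, lik 0.336, product 0.1120; [3] prior 0.333333, lik 0.319, product 0.1063.
Normalizing constant = 0.28300; the posterior for Machine 3 is its product over the sum, 0.1063/0.28300 = 0.376.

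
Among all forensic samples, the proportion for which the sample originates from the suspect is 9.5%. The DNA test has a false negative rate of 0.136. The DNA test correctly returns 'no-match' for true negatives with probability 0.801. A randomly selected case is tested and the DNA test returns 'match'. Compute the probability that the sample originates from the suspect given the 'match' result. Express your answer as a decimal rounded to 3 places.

Let H be the event that the sample originates from the suspect. P(H) = 0.095, so P(¬H) = 0.905. With E the 'match' result, P(E|H) = 0.864 and P(E|¬H) = 0.199.
P(E) = 0.864·0.095 + 0.199·0.905 = 0.082080 + 0.18010 = 0.26217.
By Bayes' theorem, P(H|E) = 0.082080 / 0.26217 = 0.313.

P(H | E) ≈ 0.313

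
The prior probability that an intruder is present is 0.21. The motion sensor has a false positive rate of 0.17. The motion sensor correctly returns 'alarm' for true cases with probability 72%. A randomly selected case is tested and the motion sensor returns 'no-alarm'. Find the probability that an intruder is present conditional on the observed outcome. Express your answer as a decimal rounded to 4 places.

Let H be the event that an intruder is present. P(H) = 0.21, so P(¬H) = 0.79. With E the 'no-alarm' result, P(E|H) = 0.28 and P(E|¬H) = 0.83.
P(E) = 0.28·0.21 + 0.83·0.79 = 0.058800 + 0.65570 = 0.71450.
By Bayes' theorem, P(H|E) = 0.058800 / 0.71450 = 0.0823.

P(H | E) ≈ 0.0823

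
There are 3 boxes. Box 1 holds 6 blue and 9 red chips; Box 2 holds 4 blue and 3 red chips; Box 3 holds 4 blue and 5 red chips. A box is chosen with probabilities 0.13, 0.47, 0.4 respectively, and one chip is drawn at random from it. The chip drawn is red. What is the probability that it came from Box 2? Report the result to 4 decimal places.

Tabulate prior·likelihood by source: [1] prior 0.13, lik 0.6, product 0.07800; [2] prior 0.47, lik 0.4286, product 0.2014; [3] prior 0.4, lik 0.5556, product 0.2222.
Normalizing constant = 0.50165; the posterior for Box 2 is its product over the sum, 0.2014/0.50165 = 0.4015.

Posterior probability ≈ 0.4015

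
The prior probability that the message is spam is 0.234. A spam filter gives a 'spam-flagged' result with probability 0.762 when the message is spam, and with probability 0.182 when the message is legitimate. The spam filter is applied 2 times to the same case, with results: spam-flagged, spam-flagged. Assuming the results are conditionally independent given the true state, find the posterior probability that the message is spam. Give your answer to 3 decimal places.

With H the event that the message is spam, the joint likelihood of the observed sequence is P(data|H) = 0.762·0.762 = 0.58064 and P(data|¬H) = 0.182·0.182 = 0.033124.
Bayes: P(H|data) = 0.234·0.58064 / (0.234·0.58064 + 0.766·0.033124) = 0.13587/0.16124 = 0.8426.

Posterior P(H) ≈ 0.843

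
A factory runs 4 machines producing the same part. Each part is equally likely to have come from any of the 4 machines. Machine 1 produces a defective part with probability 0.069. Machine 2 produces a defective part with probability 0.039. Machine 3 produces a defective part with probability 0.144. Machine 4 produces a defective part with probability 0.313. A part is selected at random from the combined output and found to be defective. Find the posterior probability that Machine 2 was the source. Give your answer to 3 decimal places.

P(defective|M1) = 0.069; P(defective|M2) = 0.039; P(defective|M3) = 0.144; P(defective|M4) = 0.313.
Prior × likelihood for each source: 0.25·0.069=0.01725, 0.25·0.039=0.009750, 0.25·0.144=0.03600, 0.25·0.313=0.07825. Summing gives P(defective) = 0.14125.
P(Machine 2 | defective) = 0.009750 / 0.14125 = 0.069.

Posterior probability ≈ 0.069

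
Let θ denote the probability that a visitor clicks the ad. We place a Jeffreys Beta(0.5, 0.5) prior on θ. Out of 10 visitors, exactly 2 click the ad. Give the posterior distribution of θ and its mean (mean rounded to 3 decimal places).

Observing 2 successes and 8 failures updates Beta(0.5, 0.5) by adding the success and failure counts to the two shape parameters: α = 0.5+2 = 2.5, β = 0.5+8 = 8.5.
E[θ | data] = 2.5/(2.5+8.5) = 0.227.

Posterior: Beta(2.5, 8.5); mean ≈ 0.227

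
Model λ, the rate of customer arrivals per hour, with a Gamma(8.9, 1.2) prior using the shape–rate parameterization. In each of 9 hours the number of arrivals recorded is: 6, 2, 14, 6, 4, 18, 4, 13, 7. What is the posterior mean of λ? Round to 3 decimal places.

The Poisson likelihood adds the total count to the shape and the number of exposure periods to the rate. Here ∑xᵢ = 74 and n = 9, so shape 8.9→82.9 and rate 1.2→10.2.
E[λ | data] = 82.9/10.2 = 8.127.

Posterior mean ≈ 8.127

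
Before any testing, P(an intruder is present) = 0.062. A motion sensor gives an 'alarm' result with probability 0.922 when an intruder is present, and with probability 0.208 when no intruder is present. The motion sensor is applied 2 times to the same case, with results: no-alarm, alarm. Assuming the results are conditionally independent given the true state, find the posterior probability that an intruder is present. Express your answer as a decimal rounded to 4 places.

Posterior P(H) ≈ 0.0280

Let H be the event that an intruder is present; start with P(H) = 0.062. P('alarm'|H) = 0.922, P('alarm'|¬H) = 0.208.
Update on result 1 ('no-alarm'): P(H) ← 0.078·0.0620 / (0.078·0.0620 + 0.792·0.9380) = 0.0048360/0.74773 = 0.0065.
Update on result 2 ('alarm'): P(H) ← 0.922·0.0065 / (0.922·0.0065 + 0.208·0.9935) = 0.0059631/0.21262 = 0.0280.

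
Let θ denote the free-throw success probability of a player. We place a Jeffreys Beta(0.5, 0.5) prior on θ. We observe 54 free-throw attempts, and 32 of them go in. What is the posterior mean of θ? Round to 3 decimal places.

The binomial likelihood is conjugate to the Beta prior: with 32 successes and 22 failures, the posterior is Beta(0.5+32, 0.5+22) = Beta(32.5, 22.5).
Posterior mean = α/(α+β) = 32.5/55 = 0.591.

Posterior mean ≈ 0.591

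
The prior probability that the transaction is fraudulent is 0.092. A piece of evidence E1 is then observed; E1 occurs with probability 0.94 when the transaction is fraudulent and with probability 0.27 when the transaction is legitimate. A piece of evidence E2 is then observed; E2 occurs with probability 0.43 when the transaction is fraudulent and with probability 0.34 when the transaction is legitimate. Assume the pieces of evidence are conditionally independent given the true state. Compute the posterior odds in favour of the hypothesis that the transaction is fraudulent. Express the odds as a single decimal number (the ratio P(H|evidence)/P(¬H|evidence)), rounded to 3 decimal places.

Prior odds = 0.092/(1−0.092) = 0.10132.
Likelihood ratio for E1 = 0.94/0.27 = 3.4815.
Likelihood ratio for E2 = 0.43/0.34 = 1.2647.
Posterior odds = prior odds × LR₁ × LR₂ = 0.44612.

Posterior odds ≈ 0.446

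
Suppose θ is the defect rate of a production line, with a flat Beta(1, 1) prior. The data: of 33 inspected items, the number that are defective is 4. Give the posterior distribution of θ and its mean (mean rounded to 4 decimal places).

Observing 4 successes and 29 failures updates Beta(1, 1) by adding the success and failure counts to the two shape parameters: α = 1+4 = 5, β = 1+29 = 30.
Posterior mean = α/(α+β) = 5/35 = 0.1429.

Posterior: Beta(5, 30); mean ≈ 0.1429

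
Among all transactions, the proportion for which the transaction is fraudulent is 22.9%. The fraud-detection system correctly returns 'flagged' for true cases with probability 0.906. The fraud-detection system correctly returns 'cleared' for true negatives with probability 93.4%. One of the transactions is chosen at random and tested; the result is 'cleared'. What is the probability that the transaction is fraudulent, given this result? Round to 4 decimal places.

P(H | E) ≈ 0.0290

Let H be the event that the transaction is fraudulent. P(H) = 0.229, so P(¬H) = 0.771. With E the 'cleared' result, P(E|H) = 0.094 and P(E|¬H) = 0.934.
P(E) = 0.094·0.229 + 0.934·0.771 = 0.021526 + 0.72011 = 0.74164.
By Bayes' theorem, P(H|E) = 0.021526 / 0.74164 = 0.0290.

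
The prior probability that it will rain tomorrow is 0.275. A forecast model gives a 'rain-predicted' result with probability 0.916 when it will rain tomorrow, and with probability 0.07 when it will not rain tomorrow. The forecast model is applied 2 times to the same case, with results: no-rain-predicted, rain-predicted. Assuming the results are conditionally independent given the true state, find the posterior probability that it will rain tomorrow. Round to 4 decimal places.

With H the event that it will rain tomorrow, the joint likelihood of the observed sequence is P(data|H) = 0.084·0.916 = 0.076944 and P(data|¬H) = 0.93·0.07 = 0.065100.
Bayes: P(H|data) = 0.275·0.076944 / (0.275·0.076944 + 0.725·0.065100) = 0.021160/0.068357 = 0.3095.

Posterior P(H) ≈ 0.3095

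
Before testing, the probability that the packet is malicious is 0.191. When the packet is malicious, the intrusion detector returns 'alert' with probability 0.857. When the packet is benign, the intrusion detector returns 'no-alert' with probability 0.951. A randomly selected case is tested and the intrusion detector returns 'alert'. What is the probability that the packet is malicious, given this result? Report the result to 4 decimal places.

P(H | E) ≈ 0.8050

Write H for 'the packet is malicious'. Prior odds H:¬H = 0.191/0.809 = 0.23609. For the 'alert' outcome, the likelihood ratio is 0.857/0.049 = 17.490.
Posterior odds = 0.23609 × 17.490 = 4.1292, so P(H|E) = 4.1292/(1+4.1292) = 0.8050.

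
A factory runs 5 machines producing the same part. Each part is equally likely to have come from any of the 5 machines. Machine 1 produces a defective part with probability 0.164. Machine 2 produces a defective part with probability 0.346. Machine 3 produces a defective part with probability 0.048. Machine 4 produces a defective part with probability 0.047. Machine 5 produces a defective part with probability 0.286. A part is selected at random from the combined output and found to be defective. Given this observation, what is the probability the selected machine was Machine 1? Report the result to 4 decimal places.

Posterior probability ≈ 0.1841

Tabulate prior·likelihood by source: [1] prior 0.2, lik 0.164, product 0.03280; [2] prior 0.2, lik 0.346, product 0.06920; [3] prior 0.2, lik 0.048, product 0.009600; [4] prior 0.2, lik 0.047, product 0.009400; [5] prior 0.2, lik 0.286, product 0.05720.
Normalizing constant = 0.17820; the posterior for Machine 1 is its product over the sum, 0.03280/0.17820 = 0.1841.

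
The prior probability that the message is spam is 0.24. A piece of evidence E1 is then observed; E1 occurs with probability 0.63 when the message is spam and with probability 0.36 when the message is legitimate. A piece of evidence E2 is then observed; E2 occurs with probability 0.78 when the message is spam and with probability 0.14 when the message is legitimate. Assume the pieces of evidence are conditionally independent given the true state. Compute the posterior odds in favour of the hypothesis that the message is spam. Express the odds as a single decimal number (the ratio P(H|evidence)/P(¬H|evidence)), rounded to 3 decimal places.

Prior odds = 0.24/(1−0.24) = 0.31579.
Likelihood ratio for E1 = 0.63/0.36 = 1.7500.
Likelihood ratio for E2 = 0.78/0.14 = 5.5714.
Posterior odds = prior odds × LR₁ × LR₂ = 3.0789.

Posterior odds ≈ 3.079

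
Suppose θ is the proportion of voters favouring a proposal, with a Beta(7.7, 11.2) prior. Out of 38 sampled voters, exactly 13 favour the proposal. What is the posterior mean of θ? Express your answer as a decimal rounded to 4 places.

Posterior mean ≈ 0.3638

Observing 13 successes and 25 failures updates Beta(7.7, 11.2) by adding the success and failure counts to the two shape parameters: α = 7.7+13 = 20.7, β = 11.2+25 = 36.2.
Posterior mean = α/(α+β) = 20.7/56.9 = 0.3638.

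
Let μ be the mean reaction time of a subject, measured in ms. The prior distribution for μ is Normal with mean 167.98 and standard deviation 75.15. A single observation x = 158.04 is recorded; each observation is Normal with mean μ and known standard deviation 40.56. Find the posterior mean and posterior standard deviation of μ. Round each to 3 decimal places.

With known σ, the Normal prior is conjugate. Weight on the data is w = (n/σ²)/(n/σ² + 1/τ₀²) = 0.00060786/(0.00060786+0.00017707) = 0.77441.
Posterior mean = w·x̄ + (1−w)·μ₀ = 0.77441·158.04 + 0.22559·167.98 = 160.282. Posterior variance = 1/(0.00060786+0.00017707) = 1274.00, so SD = 35.693.

Posterior mean ≈ 160.282; posterior SD ≈ 35.693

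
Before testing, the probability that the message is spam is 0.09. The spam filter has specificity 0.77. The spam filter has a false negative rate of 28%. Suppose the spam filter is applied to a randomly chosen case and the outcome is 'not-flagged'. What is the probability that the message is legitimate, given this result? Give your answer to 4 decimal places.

P(¬H | E) ≈ 0.9653

Write H for 'the message is spam'. Prior odds H:¬H = 0.09/0.91 = 0.098901. For the 'not-flagged' outcome, the likelihood ratio is 0.28/0.77 = 0.36364.
Posterior odds = 0.098901 × 0.36364 = 0.035964, so P(H|E) = 0.035964/(1+0.035964) = 0.0347. Then P(¬H|E) = 1 − 0.0347 = 0.9653.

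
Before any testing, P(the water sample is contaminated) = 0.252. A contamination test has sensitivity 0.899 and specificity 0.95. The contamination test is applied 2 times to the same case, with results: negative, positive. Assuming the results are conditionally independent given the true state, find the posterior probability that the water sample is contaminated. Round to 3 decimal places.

Posterior P(H) ≈ 0.392

With H the event that the water sample is contaminated, the joint likelihood of the observed sequence is P(data|H) = 0.101·0.899 = 0.090799 and P(data|¬H) = 0.95·0.05 = 0.047500.
Bayes: P(H|data) = 0.252·0.090799 / (0.252·0.090799 + 0.748·0.047500) = 0.022881/0.058411 = 0.3917.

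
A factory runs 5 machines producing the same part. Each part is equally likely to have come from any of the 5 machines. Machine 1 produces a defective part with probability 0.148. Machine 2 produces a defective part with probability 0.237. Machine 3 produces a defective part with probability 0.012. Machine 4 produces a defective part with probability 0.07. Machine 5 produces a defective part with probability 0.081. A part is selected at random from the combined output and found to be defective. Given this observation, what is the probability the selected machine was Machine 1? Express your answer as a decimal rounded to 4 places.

Tabulate prior·likelihood by source: [1] prior 0.2, lik 0.148, product 0.02960; [2] prior 0.2, lik 0.237, product 0.04740; [3] prior 0.2, lik 0.012, product 0.002400; [4] prior 0.2, lik 0.07, product 0.01400; [5] prior 0.2, lik 0.081, product 0.01620.
Normalizing constant = 0.10960; the posterior for Machine 1 is its product over the sum, 0.02960/0.10960 = 0.2701.

Posterior probability ≈ 0.2701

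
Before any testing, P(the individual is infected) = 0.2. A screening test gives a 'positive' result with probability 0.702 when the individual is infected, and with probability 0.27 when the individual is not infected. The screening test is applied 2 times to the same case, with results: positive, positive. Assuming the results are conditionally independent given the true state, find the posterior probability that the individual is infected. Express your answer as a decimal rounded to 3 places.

With H the event that the individual is infected, the joint likelihood of the observed sequence is P(data|H) = 0.702·0.702 = 0.49280 and P(data|¬H) = 0.27·0.27 = 0.072900.
Bayes: P(H|data) = 0.2·0.49280 / (0.2·0.49280 + 0.8·0.072900) = 0.098561/0.15688 = 0.6283.

Posterior P(H) ≈ 0.628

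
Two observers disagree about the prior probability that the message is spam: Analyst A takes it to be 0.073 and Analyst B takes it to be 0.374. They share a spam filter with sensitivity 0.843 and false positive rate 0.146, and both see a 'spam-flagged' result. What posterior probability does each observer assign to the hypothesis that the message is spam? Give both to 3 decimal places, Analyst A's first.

P('+'|H) = 0.843, P('+'|¬H) = 0.146.
Analyst A: numerator 0.843·0.073 = 0.061539; evidence = 0.061539+0.146·0.927 = 0.19688; posterior = 0.313.
Analyst B: numerator 0.843·0.374 = 0.31528; evidence = 0.31528+0.146·0.626 = 0.40668; posterior = 0.775.

Analyst A: 0.313; Analyst B: 0.775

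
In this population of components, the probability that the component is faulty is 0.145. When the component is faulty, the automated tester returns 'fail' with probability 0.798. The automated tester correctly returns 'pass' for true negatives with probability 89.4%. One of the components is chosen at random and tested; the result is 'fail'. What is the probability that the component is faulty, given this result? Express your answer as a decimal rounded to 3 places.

P(H | E) ≈ 0.561

Let H be the event that the component is faulty. P(H) = 0.145, so P(¬H) = 0.855. With E the 'fail' result, P(E|H) = 0.798 and P(E|¬H) = 0.106.
P(E) = 0.798·0.145 + 0.106·0.855 = 0.11571 + 0.090630 = 0.20634.
By Bayes' theorem, P(H|E) = 0.11571 / 0.20634 = 0.561.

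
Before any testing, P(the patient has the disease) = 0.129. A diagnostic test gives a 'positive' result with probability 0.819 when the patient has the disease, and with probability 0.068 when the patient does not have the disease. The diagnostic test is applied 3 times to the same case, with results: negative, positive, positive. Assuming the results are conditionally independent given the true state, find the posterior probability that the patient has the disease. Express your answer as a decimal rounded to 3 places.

With H the event that the patient has the disease, the joint likelihood of the observed sequence is P(data|H) = 0.181·0.819·0.819 = 0.12141 and P(data|¬H) = 0.932·0.068·0.068 = 0.0043096.
Bayes: P(H|data) = 0.129·0.12141 / (0.129·0.12141 + 0.871·0.0043096) = 0.015662/0.019415 = 0.8067.

Posterior P(H) ≈ 0.807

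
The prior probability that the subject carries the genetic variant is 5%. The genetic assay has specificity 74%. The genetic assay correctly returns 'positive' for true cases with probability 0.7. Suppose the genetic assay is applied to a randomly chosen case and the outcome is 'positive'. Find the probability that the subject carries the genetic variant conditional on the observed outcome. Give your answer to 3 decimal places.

P(H | E) ≈ 0.124

Write H for 'the subject carries the genetic variant'. Prior odds H:¬H = 0.05/0.95 = 0.052632. For the 'positive' outcome, the likelihood ratio is 0.7/0.26 = 2.6923.
Posterior odds = 0.052632 × 2.6923 = 0.14170, so P(H|E) = 0.14170/(1+0.14170) = 0.124.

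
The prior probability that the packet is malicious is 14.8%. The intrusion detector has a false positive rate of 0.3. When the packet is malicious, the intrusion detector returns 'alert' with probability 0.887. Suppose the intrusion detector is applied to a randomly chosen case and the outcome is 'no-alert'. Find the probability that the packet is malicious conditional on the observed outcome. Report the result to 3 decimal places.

P(H | E) ≈ 0.027

Let H be the event that the packet is malicious. P(H) = 0.148, so P(¬H) = 0.852. With E the 'no-alert' result, P(E|H) = 0.113 and P(E|¬H) = 0.7.
P(E) = 0.113·0.148 + 0.7·0.852 = 0.016724 + 0.59640 = 0.61312.
By Bayes' theorem, P(H|E) = 0.016724 / 0.61312 = 0.027.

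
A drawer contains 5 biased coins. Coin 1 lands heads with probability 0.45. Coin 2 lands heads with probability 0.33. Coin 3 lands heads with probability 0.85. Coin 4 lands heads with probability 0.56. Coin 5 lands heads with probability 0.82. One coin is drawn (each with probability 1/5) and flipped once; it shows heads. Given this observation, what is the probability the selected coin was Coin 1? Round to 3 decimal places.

Posterior probability ≈ 0.150

Tabulate prior·likelihood by source: [1] prior 0.2, lik 0.45, product 0.09000; [2] prior 0.2, lik 0.33, product 0.06600; [3] prior 0.2, lik 0.85, product 0.1700; [4] prior 0.2, lik 0.56, product 0.1120; [5] prior 0.2, lik 0.82, product 0.1640.
Normalizing constant = 0.60200; the posterior for Coin 1 is its product over the sum, 0.09000/0.60200 = 0.150.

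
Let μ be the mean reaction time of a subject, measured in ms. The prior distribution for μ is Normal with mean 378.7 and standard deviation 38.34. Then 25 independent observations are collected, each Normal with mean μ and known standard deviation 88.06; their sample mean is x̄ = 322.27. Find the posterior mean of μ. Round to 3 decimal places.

Posterior mean ≈ 332.103

Prior precision 1/τ₀² = 1/38.34² = 0.00068029; data precision n/σ² = 25/88.06² = 0.00322391.
Posterior precision = 0.00068029 + 0.00322391 = 0.00390420.
Posterior mean = (0.00068029·378.7 + 0.00322391·322.27) / 0.00390420 = 332.103.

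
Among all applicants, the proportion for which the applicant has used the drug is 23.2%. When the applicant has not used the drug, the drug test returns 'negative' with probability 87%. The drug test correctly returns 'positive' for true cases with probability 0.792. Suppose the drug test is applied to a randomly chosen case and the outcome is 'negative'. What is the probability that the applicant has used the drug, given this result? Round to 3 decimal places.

P(H | E) ≈ 0.067

Write H for 'the applicant has used the drug'. Prior odds H:¬H = 0.232/0.768 = 0.30208. For the 'negative' outcome, the likelihood ratio is 0.208/0.87 = 0.23908.
Posterior odds = 0.30208 × 0.23908 = 0.072222, so P(H|E) = 0.072222/(1+0.072222) = 0.067.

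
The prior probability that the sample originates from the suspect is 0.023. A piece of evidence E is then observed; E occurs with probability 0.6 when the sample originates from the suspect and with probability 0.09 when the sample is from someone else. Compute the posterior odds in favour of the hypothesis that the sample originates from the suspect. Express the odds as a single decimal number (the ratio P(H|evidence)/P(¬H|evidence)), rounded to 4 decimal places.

Prior odds = 0.023/(1−0.023) = 0.023541. In log-odds, ln(0.023541) = -3.7490.
Add log likelihood ratio: ln(6.6667) = 1.8971.
Posterior log-odds = -1.8519, so posterior odds = exp(-1.8519) = 0.15694.

Posterior odds ≈ 0.1569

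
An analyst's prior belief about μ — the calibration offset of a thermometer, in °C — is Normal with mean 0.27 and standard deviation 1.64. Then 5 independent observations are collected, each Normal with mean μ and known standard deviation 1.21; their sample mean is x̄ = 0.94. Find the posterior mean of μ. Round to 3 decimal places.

Prior precision 1/τ₀² = 1/1.64² = 0.371802; data precision n/σ² = 5/1.21² = 3.41507.
Posterior precision = 0.371802 + 3.41507 = 3.78687.
Posterior mean = (0.371802·0.27 + 3.41507·0.94) / 3.78687 = 0.874.

Posterior mean ≈ 0.874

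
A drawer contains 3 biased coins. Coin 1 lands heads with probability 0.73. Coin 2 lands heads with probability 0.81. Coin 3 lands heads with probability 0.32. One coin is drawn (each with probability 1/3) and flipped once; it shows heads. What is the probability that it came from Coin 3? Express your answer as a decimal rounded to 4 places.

Tabulate prior·likelihood by source: [1] prior 0.333333, lik 0.73, product 0.2433; [2] prior 0.333333, lik 0.81, product 0.2700; [3] prior 0.333333, lik 0.32, product 0.1067.
Normalizing constant = 0.62000; the posterior for Coin 3 is its product over the sum, 0.1067/0.62000 = 0.1720.

Posterior probability ≈ 0.1720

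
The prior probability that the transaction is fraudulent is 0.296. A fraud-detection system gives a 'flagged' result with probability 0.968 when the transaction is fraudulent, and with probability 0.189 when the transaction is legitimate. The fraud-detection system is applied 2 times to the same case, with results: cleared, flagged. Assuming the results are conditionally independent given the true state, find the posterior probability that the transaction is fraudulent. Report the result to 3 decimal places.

Let H be the event that the transaction is fraudulent; start with P(H) = 0.296. P('flagged'|H) = 0.968, P('flagged'|¬H) = 0.189.
Update on result 1 ('cleared'): P(H) ← 0.032·0.2960 / (0.032·0.2960 + 0.811·0.7040) = 0.0094720/0.58042 = 0.0163.
Update on result 2 ('flagged'): P(H) ← 0.968·0.0163 / (0.968·0.0163 + 0.189·0.9837) = 0.015797/0.20171 = 0.0783.

Posterior P(H) ≈ 0.078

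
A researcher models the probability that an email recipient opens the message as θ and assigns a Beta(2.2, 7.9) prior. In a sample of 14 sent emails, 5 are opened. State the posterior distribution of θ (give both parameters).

Posterior: Beta(7.2, 16.9)

The binomial likelihood is conjugate to the Beta prior: with 5 successes and 9 failures, the posterior is Beta(2.2+5, 7.9+9) = Beta(7.2, 16.9).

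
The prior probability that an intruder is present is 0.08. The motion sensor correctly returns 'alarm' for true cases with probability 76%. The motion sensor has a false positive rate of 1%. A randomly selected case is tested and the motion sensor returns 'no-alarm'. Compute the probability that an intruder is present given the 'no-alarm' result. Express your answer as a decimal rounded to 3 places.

P(H | E) ≈ 0.021

Write H for 'an intruder is present'. Prior odds H:¬H = 0.08/0.92 = 0.086957. For the 'no-alarm' outcome, the likelihood ratio is 0.24/0.99 = 0.24242.
Posterior odds = 0.086957 × 0.24242 = 0.021080, so P(H|E) = 0.021080/(1+0.021080) = 0.021.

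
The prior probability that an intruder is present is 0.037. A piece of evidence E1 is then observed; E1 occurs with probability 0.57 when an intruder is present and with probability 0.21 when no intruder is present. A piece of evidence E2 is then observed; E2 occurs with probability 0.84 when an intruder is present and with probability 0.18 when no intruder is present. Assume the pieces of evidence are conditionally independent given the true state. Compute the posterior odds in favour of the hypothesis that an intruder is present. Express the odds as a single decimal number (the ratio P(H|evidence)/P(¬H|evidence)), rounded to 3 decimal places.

Prior odds = 0.037/(1−0.037) = 0.038422.
Likelihood ratio for E1 = 0.57/0.21 = 2.7143.
Likelihood ratio for E2 = 0.84/0.18 = 4.6667.
Posterior odds = prior odds × LR₁ × LR₂ = 0.48667.

Posterior odds ≈ 0.487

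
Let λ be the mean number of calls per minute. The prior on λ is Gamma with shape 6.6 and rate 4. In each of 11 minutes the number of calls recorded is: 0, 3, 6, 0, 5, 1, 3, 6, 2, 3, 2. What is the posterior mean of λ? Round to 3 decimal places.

Total count ∑xᵢ = 31 over n = 11 minutes.
Gamma is conjugate to the Poisson likelihood: posterior is Gamma(shape = 6.6+31 = 37.6, rate = 4+11 = 15).
Posterior mean = shape/rate = 37.6/15 = 2.507.

Posterior mean ≈ 2.507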